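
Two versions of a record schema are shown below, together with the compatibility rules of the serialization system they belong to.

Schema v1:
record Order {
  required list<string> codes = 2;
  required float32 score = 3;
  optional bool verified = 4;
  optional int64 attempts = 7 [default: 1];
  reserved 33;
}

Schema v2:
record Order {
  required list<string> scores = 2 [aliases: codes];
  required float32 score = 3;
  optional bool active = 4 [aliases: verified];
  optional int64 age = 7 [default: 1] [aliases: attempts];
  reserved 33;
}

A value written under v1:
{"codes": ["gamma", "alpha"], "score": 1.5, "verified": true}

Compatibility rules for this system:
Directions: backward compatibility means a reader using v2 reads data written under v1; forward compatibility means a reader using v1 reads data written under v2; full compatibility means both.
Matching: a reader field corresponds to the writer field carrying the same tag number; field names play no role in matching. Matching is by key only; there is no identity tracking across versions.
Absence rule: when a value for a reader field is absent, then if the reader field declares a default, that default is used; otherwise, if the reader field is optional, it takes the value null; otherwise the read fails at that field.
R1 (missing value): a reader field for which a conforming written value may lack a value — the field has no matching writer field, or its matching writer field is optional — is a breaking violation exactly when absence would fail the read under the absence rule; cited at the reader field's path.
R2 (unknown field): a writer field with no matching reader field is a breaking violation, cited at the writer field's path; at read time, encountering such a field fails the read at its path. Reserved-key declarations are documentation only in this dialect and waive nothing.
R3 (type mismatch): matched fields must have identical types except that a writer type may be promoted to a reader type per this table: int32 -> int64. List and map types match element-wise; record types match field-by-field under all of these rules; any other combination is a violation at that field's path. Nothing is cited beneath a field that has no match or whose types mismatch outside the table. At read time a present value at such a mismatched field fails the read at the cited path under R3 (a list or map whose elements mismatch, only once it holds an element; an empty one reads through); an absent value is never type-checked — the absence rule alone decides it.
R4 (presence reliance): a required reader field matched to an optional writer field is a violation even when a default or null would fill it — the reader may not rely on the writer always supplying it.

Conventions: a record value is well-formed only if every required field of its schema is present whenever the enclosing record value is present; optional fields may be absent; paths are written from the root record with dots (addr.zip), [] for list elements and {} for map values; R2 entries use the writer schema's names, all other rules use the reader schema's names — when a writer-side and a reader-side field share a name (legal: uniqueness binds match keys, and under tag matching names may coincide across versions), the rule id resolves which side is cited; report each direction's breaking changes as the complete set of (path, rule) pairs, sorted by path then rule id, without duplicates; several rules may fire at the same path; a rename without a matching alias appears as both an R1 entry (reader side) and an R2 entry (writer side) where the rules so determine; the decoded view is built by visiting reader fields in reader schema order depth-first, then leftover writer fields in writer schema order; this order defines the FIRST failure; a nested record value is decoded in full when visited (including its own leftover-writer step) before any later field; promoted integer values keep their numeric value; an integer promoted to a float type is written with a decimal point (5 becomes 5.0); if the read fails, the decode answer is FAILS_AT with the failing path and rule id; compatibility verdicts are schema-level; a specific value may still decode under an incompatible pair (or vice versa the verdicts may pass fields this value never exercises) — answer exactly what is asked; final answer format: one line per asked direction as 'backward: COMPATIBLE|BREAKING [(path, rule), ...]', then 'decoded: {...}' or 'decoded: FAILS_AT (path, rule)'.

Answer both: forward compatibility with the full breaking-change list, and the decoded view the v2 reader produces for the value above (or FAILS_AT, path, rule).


arrows below run writer -> reader for Order
forward on Order — v1 reading data written by v2:
  codes: list<string> -> list<string>, writer required; from scores
  score: float32 -> float32, writer required; from score
  verified: bool -> bool, writer optional; from active
  attempts: int64 -> int64, writer optional; from age
  => forward: COMPATIBLE
migrating the Order value to v2:
  scores := ["gamma", "alpha"] (from writer codes)
  score := 1.5
  active := true (from writer verified)
  age := 1 (no value, default fills)
  => decoded: {"scores": ["gamma", "alpha"], "score": 1.5, "active": true, "age": 1}

forward: COMPATIBLE []; decoded: {"scores": ["gamma", "alpha"], "score": 1.5, "active": true, "age": 1}


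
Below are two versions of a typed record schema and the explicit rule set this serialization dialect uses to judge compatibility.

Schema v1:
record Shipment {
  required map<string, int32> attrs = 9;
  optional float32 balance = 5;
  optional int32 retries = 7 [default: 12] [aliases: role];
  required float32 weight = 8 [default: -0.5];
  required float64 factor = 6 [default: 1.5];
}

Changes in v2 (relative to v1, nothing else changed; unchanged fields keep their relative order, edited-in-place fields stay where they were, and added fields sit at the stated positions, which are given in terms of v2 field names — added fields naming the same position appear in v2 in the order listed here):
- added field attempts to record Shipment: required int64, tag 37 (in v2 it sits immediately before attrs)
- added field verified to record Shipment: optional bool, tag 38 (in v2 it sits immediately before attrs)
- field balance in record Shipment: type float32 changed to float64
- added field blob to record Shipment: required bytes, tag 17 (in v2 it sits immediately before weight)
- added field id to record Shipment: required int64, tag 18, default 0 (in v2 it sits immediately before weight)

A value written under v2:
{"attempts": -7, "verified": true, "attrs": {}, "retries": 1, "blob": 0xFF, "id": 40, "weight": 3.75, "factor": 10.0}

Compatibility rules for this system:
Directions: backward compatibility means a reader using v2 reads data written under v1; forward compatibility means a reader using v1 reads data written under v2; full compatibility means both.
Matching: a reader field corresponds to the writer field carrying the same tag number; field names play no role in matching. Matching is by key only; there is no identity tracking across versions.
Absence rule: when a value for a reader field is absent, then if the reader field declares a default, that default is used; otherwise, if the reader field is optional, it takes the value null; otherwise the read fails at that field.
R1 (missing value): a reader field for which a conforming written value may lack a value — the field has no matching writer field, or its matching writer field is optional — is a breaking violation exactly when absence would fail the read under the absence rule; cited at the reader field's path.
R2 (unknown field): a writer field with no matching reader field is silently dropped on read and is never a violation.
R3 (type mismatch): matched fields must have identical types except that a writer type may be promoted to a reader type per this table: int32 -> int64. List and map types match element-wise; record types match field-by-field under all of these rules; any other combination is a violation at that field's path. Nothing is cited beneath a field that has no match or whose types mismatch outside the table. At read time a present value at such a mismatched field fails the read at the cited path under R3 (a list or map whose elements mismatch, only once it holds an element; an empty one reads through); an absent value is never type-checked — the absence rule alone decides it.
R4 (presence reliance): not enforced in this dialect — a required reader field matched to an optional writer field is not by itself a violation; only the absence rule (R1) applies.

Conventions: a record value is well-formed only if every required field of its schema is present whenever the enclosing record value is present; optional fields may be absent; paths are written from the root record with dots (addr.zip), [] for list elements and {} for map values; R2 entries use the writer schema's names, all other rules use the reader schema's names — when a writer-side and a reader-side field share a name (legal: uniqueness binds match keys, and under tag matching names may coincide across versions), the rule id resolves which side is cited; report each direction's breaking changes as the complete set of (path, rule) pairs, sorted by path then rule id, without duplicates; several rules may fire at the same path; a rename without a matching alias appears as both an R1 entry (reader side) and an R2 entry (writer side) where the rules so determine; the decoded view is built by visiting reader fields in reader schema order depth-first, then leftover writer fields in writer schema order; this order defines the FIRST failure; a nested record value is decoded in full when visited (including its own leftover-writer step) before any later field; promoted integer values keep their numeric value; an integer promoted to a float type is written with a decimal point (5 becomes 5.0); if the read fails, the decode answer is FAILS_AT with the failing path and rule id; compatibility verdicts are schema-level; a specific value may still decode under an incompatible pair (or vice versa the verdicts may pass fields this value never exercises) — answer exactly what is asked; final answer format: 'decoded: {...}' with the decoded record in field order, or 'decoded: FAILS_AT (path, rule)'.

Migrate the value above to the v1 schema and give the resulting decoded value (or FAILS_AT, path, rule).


each type pair in Shipment: writer, then reader
decode (reader v1):
  attrs := {}
  balance := null (not supplied -> null)
  retries := 1
  weight := 3.75
  factor := 10.0
  writer attempts: unmatched, discarded
  writer verified: unmatched, discarded
  writer blob: unmatched, discarded
  writer id: unmatched, discarded
  => decoded: {"attrs": {}, "balance": null, "retries": 1, "weight": 3.75, "factor": 10.0}
checking off the Shipment differences that do not matter here:
  added field id to record Shipment: required int64, tag 18, default 0 (in v2 it sits immediately before weight) -> inert under this dialect — no rule fires on Shipment and the result does not move
  added field attempts to record Shipment: required int64, tag 37 (in v2 it sits immediately before attrs) -> changes Shipment's schema-level verdicts only — the decode of this value is the same
  field balance in record Shipment: type float32 changed to float64 -> changes Shipment's schema-level verdicts only — the decode of this value is the same
  added field blob to record Shipment: required bytes, tag 17 (in v2 it sits immediately before weight) -> changes Shipment's schema-level verdicts only — the decode of this value is the same
  added field verified to record Shipment: optional bool, tag 38 (in v2 it sits immediately before attrs) -> inert under this dialect — no rule fires on Shipment and the result does not move

decoded: {"attrs": {}, "balance": null, "retries": 1, "weight": 3.75, "factor": 10.0}


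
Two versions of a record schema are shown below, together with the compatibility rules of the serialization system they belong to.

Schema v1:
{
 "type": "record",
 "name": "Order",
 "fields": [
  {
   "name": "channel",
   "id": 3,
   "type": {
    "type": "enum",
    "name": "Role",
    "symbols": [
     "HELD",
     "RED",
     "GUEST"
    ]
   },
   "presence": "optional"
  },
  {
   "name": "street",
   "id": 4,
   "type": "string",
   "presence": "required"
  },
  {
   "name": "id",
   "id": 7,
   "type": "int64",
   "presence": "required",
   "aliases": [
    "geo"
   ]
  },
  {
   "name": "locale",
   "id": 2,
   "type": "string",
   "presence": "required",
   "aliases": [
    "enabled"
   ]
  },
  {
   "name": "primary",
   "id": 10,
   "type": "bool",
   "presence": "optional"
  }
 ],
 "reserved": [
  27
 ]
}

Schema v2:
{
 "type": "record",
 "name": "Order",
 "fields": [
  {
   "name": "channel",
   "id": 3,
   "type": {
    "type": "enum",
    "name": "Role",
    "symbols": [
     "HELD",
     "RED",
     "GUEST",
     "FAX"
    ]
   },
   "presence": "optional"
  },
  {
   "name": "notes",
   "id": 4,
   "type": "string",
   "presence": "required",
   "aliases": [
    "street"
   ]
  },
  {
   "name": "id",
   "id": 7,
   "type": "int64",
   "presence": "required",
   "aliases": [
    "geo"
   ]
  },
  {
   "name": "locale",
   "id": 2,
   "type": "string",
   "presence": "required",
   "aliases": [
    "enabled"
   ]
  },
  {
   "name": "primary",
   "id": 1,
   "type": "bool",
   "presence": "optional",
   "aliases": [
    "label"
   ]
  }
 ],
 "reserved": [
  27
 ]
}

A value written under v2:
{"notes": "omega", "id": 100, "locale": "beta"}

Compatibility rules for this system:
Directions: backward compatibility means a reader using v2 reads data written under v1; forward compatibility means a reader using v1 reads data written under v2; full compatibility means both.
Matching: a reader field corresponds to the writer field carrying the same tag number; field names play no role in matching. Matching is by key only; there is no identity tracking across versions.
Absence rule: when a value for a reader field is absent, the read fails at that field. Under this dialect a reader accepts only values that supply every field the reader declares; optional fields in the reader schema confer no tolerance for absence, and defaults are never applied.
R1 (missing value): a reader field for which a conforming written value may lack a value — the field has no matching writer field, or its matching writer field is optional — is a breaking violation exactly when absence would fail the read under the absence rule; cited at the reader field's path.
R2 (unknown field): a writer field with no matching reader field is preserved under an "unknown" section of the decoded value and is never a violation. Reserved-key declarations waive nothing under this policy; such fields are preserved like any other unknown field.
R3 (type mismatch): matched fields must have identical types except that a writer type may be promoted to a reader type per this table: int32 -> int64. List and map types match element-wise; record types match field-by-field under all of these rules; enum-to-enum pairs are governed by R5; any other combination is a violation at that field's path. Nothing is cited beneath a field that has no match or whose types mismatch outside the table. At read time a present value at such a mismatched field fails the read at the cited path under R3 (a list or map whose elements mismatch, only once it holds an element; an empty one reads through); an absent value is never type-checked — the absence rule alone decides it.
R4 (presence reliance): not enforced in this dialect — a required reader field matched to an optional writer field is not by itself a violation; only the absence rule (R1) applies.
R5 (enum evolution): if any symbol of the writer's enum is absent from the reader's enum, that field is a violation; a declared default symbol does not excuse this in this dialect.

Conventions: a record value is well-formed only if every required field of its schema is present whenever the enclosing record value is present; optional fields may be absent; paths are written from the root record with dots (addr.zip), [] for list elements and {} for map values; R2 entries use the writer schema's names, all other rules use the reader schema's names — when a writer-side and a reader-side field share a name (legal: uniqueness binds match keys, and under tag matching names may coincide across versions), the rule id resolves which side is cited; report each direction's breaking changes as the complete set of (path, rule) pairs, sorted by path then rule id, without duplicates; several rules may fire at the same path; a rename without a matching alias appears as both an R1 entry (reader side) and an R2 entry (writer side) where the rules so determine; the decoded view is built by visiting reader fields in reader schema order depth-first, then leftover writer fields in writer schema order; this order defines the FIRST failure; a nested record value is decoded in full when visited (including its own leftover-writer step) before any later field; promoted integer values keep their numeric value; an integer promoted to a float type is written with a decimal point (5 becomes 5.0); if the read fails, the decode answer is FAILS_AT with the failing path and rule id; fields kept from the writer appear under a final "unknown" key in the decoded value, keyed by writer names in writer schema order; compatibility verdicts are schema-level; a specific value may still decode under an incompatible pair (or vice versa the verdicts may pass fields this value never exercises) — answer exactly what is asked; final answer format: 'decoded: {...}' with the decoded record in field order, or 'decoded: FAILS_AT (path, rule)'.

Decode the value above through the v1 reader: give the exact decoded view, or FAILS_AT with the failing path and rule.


decoded: FAILS_AT (channel, R1)

the writer's type comes first in each Order pair
decoding the Order value with the v1 reader:
  read fails at channel under R1 (no fill)
  => FAILS_AT (channel, R1)
remaining Order differences; none change what is asked:
  renamed field street to notes in record Order (alias street declared on the renamed field) -> no rule fires on it and the decoded Order view is identical with or without it
  field primary in record Order: tag 10 changed to 1 -> no rule fires on it and the decoded Order view is identical with or without it


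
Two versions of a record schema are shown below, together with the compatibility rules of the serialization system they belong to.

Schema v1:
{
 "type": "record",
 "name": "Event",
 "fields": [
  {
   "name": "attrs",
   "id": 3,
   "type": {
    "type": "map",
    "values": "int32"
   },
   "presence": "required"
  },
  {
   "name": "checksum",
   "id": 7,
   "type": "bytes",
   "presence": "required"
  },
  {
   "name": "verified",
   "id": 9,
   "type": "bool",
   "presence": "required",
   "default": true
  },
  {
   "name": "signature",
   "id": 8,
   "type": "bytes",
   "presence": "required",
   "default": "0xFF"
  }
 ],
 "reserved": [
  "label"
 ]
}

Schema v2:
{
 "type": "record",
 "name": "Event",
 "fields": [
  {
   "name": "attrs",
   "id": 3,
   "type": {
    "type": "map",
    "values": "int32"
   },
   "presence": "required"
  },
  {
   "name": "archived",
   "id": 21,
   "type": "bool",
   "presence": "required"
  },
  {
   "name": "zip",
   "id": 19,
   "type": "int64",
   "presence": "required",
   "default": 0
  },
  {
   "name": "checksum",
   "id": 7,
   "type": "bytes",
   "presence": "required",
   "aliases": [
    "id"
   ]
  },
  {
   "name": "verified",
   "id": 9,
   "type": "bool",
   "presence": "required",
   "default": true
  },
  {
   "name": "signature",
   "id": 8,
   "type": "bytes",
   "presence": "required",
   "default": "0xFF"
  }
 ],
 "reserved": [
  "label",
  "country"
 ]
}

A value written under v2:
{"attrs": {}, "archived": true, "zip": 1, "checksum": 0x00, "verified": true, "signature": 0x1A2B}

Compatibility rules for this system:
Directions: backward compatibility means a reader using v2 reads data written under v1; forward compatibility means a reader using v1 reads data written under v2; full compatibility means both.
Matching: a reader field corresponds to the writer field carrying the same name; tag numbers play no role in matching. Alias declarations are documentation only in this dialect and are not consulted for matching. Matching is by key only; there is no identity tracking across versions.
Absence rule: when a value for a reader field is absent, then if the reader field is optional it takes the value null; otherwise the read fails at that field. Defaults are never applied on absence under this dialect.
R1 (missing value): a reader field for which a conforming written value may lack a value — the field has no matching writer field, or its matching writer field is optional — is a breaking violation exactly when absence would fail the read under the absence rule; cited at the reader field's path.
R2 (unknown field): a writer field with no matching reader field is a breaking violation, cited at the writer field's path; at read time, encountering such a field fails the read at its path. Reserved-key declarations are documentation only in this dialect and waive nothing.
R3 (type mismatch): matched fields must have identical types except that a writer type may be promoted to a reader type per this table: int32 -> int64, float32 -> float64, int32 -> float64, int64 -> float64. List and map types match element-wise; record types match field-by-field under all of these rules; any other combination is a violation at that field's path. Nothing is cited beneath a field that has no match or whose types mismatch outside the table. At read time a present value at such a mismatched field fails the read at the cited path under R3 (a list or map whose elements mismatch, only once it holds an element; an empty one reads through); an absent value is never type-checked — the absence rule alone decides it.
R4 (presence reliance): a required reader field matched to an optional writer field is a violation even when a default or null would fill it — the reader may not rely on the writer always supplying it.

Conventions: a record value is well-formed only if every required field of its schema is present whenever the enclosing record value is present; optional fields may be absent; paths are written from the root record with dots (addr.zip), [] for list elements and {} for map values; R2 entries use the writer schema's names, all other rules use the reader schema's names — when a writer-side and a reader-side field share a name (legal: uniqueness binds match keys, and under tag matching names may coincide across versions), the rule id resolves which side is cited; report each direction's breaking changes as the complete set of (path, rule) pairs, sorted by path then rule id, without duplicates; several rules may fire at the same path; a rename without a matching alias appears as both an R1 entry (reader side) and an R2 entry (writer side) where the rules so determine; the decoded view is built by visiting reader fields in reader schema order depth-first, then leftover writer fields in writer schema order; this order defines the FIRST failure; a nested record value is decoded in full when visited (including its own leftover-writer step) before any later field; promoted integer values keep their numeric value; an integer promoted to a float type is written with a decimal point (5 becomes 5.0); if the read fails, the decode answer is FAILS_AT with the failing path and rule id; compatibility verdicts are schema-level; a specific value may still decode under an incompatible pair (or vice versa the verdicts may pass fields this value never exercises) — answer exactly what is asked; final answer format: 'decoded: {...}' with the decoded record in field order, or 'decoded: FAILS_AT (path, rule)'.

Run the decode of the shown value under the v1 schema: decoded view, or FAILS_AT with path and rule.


the writer's type comes first in each Event pair
migrating the Event value to v1:
  attrs := {}
  checksum := 0x00
  verified := true
  signature := 0x1A2B
  read fails at archived under R2 (unknown field)
  => FAILS_AT (archived, R2)
ruling out the remaining Event differences:
  added field zip to record Event: required int64, tag 19, default 0 (in v2 it sits immediately before checksum) -> schema-level compatibility only; this Event value's decode is unchanged

decoded: FAILS_AT (archived, R2)


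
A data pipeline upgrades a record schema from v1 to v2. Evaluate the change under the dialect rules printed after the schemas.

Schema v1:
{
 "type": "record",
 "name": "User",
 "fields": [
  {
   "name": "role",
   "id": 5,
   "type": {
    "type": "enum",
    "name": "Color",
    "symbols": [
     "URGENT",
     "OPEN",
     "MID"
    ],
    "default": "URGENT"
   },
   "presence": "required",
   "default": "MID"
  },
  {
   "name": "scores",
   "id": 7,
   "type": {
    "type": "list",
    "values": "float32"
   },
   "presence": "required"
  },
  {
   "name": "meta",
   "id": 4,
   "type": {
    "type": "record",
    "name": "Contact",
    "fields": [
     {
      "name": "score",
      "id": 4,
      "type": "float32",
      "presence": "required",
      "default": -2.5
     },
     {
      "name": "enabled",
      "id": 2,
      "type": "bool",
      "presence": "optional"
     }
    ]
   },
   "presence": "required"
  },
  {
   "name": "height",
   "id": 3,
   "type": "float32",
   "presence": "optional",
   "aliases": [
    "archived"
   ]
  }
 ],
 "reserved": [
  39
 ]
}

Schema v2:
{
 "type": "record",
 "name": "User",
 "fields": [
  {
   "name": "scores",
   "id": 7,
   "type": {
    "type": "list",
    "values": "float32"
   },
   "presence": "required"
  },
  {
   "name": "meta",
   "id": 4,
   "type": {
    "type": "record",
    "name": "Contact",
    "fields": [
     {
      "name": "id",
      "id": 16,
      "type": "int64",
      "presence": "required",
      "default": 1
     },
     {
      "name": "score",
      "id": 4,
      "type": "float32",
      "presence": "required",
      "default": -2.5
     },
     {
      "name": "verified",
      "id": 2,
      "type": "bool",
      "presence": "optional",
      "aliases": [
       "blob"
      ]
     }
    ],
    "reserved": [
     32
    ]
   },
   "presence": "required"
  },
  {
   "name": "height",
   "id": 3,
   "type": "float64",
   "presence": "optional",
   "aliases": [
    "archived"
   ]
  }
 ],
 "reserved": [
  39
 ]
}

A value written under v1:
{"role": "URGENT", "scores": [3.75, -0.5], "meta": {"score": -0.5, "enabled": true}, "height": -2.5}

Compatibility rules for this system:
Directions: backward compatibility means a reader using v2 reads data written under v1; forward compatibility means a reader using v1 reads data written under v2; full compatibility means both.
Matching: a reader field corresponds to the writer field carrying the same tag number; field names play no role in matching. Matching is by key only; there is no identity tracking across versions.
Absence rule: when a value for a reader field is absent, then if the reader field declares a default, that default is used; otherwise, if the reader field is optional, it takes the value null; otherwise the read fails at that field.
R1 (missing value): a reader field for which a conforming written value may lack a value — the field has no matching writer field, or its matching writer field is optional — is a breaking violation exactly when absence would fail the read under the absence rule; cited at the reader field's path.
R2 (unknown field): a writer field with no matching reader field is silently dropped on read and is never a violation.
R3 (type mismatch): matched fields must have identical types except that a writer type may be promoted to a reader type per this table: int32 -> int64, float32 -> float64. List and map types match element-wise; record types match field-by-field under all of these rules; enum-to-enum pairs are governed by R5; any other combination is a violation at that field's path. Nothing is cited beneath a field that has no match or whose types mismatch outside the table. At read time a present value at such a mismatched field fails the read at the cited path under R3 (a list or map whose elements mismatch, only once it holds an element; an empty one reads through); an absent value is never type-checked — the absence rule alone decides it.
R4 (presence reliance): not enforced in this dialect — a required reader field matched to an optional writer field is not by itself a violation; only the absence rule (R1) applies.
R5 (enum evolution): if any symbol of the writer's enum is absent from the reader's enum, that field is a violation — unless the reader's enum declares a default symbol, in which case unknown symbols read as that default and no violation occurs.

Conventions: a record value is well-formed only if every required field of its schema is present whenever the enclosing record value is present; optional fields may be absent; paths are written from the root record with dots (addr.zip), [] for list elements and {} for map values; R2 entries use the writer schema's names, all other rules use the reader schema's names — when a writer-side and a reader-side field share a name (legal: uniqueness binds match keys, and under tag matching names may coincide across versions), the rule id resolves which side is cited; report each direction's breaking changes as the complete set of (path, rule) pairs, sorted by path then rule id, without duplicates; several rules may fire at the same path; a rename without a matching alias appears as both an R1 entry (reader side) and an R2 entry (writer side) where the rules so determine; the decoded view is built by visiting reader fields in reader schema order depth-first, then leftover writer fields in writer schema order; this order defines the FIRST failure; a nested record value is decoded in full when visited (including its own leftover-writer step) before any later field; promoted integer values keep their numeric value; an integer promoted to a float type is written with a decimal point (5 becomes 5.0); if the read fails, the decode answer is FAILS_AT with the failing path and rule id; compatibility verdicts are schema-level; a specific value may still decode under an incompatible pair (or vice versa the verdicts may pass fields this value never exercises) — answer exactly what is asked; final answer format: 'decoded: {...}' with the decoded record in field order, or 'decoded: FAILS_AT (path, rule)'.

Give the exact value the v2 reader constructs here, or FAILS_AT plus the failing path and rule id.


decoded: {"scores": [3.75, -0.5], "meta": {"id": 1, "score": -0.5, "verified": true}, "height": -2.5}

in User below, arrows point writer -> reader
migrating the User value to v2:
  scores := [3.75, -0.5]
  meta.id := 1 (absent -> default)
  meta.score := -0.5
  meta.verified := true (from writer enabled)
  height := -2.5 (float32 -> float64)
  writer role: unknown -> dropped
  => decoded: {"scores": [3.75, -0.5], "meta": {"id": 1, "score": -0.5, "verified": true}, "height": -2.5}
the other User changes do not affect what is asked:
  field height in record User: type float32 changed to float64 -> affects the rule determinations only; this particular User value decodes identically


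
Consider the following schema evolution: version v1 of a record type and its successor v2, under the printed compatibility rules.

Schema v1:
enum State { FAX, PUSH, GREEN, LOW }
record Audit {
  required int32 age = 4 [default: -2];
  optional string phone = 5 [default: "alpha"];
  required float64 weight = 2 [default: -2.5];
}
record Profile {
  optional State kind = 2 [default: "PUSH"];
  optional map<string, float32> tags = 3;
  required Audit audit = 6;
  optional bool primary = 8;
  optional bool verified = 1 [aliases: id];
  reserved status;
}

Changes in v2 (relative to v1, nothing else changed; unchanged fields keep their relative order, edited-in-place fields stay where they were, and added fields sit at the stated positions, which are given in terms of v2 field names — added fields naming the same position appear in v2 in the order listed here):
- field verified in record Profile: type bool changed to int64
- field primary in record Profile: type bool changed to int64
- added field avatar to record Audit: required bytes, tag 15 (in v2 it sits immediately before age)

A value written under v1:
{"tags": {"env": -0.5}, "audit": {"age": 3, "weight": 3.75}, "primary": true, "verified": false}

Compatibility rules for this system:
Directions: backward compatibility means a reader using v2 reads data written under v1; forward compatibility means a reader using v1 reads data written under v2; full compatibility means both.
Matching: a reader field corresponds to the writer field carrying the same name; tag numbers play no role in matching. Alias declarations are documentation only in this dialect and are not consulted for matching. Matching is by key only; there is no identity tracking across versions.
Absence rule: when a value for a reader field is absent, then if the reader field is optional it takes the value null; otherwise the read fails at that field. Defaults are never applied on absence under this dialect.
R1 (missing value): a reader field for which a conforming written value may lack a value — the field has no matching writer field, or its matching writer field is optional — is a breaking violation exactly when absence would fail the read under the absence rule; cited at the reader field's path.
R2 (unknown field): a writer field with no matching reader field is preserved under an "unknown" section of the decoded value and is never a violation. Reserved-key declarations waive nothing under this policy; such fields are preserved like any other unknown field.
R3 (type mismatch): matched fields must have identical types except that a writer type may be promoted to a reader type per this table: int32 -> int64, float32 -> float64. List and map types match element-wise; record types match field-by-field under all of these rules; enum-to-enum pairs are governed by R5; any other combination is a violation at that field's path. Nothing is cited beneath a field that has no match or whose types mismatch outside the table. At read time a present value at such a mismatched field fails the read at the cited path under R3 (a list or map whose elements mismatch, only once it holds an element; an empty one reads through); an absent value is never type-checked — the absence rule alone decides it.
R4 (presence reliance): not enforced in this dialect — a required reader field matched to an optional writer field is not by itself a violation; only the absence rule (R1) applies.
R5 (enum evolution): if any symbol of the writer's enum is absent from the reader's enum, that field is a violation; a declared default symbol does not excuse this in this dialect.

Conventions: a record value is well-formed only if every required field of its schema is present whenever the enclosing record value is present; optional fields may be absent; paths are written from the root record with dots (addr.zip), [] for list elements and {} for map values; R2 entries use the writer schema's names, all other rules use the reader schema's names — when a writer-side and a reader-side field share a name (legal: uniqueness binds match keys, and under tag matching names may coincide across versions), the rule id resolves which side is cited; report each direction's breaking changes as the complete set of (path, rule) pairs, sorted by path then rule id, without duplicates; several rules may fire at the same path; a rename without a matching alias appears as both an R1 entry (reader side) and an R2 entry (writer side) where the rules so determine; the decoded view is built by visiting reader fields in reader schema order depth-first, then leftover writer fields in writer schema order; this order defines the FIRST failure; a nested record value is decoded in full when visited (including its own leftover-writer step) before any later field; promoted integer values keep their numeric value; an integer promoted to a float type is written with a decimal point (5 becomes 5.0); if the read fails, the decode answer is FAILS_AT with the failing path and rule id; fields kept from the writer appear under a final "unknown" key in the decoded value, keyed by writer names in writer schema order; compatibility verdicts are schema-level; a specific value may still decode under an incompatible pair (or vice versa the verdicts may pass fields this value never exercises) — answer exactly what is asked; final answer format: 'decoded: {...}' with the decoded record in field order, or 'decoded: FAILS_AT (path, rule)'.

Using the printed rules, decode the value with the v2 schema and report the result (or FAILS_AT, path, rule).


each type pair in Profile: writer, then reader
decoding the Profile value with the v2 reader:
  kind := null (absent, optional -> null)
  tags := {"env": -0.5}
  read fails at audit.avatar under R1 (no fill)
  => FAILS_AT (audit.avatar, R1)
checking off the Profile differences that do not matter here:
  field verified in record Profile: type bool changed to int64 -> affects the rule determinations only; this particular Profile value decodes identically
  field primary in record Profile: type bool changed to int64 -> affects the rule determinations only; this particular Profile value decodes identically

decoded: FAILS_AT (audit.avatar, R1)


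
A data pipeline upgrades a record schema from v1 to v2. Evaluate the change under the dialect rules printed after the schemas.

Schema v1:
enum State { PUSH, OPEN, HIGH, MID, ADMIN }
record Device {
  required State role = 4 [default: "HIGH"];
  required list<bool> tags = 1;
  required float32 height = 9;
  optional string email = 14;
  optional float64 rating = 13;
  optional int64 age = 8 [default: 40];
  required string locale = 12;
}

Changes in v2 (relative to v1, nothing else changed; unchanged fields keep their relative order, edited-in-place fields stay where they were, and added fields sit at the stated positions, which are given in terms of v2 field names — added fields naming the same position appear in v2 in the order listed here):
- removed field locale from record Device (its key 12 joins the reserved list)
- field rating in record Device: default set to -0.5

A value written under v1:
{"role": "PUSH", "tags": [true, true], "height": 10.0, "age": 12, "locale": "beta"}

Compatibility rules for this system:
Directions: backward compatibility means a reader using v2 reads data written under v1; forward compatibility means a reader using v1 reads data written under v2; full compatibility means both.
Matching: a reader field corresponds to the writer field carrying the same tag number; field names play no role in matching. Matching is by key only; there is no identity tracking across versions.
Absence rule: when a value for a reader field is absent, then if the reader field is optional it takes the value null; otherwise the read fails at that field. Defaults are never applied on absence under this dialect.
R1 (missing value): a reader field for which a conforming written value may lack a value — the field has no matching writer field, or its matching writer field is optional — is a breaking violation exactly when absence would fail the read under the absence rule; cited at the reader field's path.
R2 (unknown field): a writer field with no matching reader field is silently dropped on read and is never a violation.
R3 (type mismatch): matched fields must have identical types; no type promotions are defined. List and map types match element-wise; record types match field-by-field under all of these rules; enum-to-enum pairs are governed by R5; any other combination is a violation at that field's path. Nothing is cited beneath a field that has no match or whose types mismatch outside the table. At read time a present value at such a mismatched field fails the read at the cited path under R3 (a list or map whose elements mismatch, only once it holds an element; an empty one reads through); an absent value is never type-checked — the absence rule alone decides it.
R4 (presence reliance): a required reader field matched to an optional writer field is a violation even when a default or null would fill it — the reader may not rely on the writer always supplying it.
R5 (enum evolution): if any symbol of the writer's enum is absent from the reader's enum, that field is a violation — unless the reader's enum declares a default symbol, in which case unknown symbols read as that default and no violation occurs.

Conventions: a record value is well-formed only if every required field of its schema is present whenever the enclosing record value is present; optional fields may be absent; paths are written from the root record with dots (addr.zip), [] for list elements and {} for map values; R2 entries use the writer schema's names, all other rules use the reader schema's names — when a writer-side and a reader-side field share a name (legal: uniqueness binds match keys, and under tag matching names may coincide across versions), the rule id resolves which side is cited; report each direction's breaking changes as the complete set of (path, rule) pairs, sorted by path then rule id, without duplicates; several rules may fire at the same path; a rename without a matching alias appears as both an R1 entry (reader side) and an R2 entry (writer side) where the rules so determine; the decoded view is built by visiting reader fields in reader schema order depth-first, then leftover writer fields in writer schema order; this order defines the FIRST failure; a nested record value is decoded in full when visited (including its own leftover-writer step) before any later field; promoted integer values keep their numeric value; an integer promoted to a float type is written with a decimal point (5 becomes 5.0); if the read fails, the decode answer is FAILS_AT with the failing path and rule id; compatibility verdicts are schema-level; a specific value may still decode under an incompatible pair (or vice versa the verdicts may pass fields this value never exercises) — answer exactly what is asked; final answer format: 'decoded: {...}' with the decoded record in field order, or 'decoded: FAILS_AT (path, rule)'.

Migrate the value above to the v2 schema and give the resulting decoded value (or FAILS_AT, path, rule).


decoded: {"role": "PUSH", "tags": [true, true], "height": 10.0, "email": null, "rating": null, "age": 12}

in Device below, arrows point writer -> reader
decoding the Device value with the v2 reader:
  role := "PUSH"
  tags := [true, true]
  height := 10.0
  email := null (not supplied -> null)
  rating := null (not supplied -> null)
  age := 12
  writer locale: unmatched, discarded
  => decoded: {"role": "PUSH", "tags": [true, true], "height": 10.0, "email": null, "rating": null, "age": 12}
checking off the Device differences that do not matter here:
  field rating in record Device: default set to -0.5 -> fires no rule on Device under this dialect and leaves the result unchanged
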